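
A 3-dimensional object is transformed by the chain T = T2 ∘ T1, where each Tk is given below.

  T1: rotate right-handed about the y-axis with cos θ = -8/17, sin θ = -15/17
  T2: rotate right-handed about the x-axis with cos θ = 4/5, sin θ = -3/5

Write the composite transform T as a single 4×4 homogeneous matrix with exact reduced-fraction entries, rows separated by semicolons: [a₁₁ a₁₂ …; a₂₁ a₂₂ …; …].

T1 = [-8/17 0 -15/17 0; 0 1 0 0; 15/17 0 -8/17 0; 0 0 0 1]
T2·T1 = [-8/17 0 -15/17 0; 9/17 4/5 -24/85 0; 12/17 -3/5 -32/85 0; 0 0 0 1]

T = [-8/17 0 -15/17 0; 9/17 4/5 -24/85 0; 12/17 -3/5 -32/85 0; 0 0 0 1]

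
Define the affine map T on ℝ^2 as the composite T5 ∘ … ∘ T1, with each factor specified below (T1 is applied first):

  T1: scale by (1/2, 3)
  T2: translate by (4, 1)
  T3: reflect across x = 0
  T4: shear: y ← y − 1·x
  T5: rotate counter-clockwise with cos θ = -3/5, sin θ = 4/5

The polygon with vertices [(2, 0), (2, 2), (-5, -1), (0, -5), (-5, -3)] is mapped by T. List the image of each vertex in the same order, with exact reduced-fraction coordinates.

T1 scale by (1/2, 3): (2, 0) → (1, 0); (2, 2) → (1, 6); (-5, -1) → (-5/2, -3); (0, -5) → (0, -15); (-5, -3) → (-5/2, -9)
T2 translate by (4, 1): (1, 0) → (5, 1); (1, 6) → (5, 7); (-5/2, -3) → (3/2, -2); (0, -15) → (4, -14); (-5/2, -9) → (3/2, -8)
T3 reflect across x = 0: (5, 1) → (-5, 1); (5, 7) → (-5, 7); (3/2, -2) → (-3/2, -2); (4, -14) → (-4, -14); (3/2, -8) → (-3/2, -8)
T4 shear: y ← y − 1·x: (-5, 1) → (-5, 6); (-5, 7) → (-5, 12); (-3/2, -2) → (-3/2, -1/2); (-4, -14) → (-4, -10); (-3/2, -8) → (-3/2, -13/2)
T5 rotate counter-clockwise with cos θ = -3/5, sin θ = 4/5: (-5, 6) → (-9/5, -38/5); (-5, 12) → (-33/5, -56/5); (-3/2, -1/2) → (13/10, -9/10); (-4, -10) → (52/5, 14/5); (-3/2, -13/2) → (61/10, 27/10)

image vertices: (-9/5, -38/5), (-33/5, -56/5), (13/10, -9/10), (52/5, 14/5), (61/10, 27/10)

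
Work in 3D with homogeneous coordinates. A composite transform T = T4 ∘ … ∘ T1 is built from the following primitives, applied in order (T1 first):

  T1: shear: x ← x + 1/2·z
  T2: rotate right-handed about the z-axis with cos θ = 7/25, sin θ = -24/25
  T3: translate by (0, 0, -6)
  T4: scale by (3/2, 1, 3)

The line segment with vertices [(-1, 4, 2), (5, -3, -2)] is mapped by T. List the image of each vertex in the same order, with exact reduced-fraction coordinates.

T1 shear: x ← x + 1/2·z: (-1, 4, 2) → (0, 4, 2); (5, -3, -2) → (4, -3, -2)
T2 rotate right-handed about the z-axis with cos θ = 7/25, sin θ = -24/25: (0, 4, 2) → (96/25, 28/25, 2); (4, -3, -2) → (-44/25, -117/25, -2)
T3 translate by (0, 0, -6): (96/25, 28/25, 2) → (96/25, 28/25, -4); (-44/25, -117/25, -2) → (-44/25, -117/25, -8)
T4 scale by (3/2, 1, 3): (96/25, 28/25, -4) → (144/25, 28/25, -12); (-44/25, -117/25, -8) → (-66/25, -117/25, -24)

image vertices: (144/25, 28/25, -12), (-66/25, -117/25, -24)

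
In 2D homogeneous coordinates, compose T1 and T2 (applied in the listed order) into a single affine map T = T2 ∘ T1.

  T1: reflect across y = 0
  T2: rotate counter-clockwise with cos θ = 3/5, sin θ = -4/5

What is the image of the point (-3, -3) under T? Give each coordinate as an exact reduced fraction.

T(p) = (3/5, 21/5)

T1 reflect across y = 0: (-3, -3) → (-3, 3)
T2 rotate counter-clockwise with cos θ = 3/5, sin θ = -4/5: (-3, 3) → (3/5, 21/5)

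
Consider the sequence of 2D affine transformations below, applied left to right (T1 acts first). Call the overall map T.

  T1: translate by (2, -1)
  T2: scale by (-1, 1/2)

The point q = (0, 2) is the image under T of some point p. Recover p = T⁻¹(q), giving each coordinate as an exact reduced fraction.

p = (-2, 5)

T1 = [1 0 2; 0 1 -1; 0 0 1]
T2·T1 = [-1 0 -2; 0 1/2 -1/2; 0 0 1]
det M = -1/2; M⁻¹ = [-1 0 -2; 0 2 1; 0 0 1]
M⁻¹ · (0, 2)ᵀ = (-2, 5)ᵀ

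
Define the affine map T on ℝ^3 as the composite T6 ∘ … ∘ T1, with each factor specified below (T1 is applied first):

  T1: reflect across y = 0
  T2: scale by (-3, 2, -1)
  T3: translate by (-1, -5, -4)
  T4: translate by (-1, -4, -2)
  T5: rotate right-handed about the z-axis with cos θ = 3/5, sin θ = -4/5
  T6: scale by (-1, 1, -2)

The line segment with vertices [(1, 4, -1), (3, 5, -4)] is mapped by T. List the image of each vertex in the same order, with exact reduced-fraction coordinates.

image vertices: (83/5, -31/5, 10), (109/5, -13/5, 4)

T1 reflect across y = 0: (1, 4, -1) → (1, -4, -1); (3, 5, -4) → (3, -5, -4)
T2 scale by (-3, 2, -1): (1, -4, -1) → (-3, -8, 1); (3, -5, -4) → (-9, -10, 4)
T3 translate by (-1, -5, -4): (-3, -8, 1) → (-4, -13, -3); (-9, -10, 4) → (-10, -15, 0)
T4 translate by (-1, -4, -2): (-4, -13, -3) → (-5, -17, -5); (-10, -15, 0) → (-11, -19, -2)
T5 rotate right-handed about the z-axis with cos θ = 3/5, sin θ = -4/5: (-5, -17, -5) → (-83/5, -31/5, -5); (-11, -19, -2) → (-109/5, -13/5, -2)
T6 scale by (-1, 1, -2): (-83/5, -31/5, -5) → (83/5, -31/5, 10); (-109/5, -13/5, -2) → (109/5, -13/5, 4)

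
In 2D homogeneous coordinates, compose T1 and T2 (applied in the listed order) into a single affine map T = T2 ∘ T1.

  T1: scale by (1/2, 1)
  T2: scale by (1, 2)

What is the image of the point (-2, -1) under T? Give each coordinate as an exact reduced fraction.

T(p) = (-1, -2)

T1 scale by (1/2, 1): (-2, -1) → (-1, -1)
T2 scale by (1, 2): (-1, -1) → (-1, -2)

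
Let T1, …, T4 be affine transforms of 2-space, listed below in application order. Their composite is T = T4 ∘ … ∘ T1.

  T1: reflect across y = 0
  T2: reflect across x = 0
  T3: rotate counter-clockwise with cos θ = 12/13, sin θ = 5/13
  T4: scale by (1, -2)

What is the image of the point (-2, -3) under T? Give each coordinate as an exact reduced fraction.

T(p) = (9/13, -92/13)

T1 reflect across y = 0: (-2, -3) → (-2, 3)
T2 reflect across x = 0: (-2, 3) → (2, 3)
T3 rotate counter-clockwise with cos θ = 12/13, sin θ = 5/13: (2, 3) → (9/13, 46/13)
T4 scale by (1, -2): (9/13, 46/13) → (9/13, -92/13)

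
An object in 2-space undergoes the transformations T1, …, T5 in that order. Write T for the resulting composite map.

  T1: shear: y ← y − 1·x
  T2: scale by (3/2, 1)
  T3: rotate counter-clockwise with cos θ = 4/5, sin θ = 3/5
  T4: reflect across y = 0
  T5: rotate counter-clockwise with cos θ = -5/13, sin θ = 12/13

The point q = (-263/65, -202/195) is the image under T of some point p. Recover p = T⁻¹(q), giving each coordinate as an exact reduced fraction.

p = (-4/3, -5)

T1 = [1 0 0; -1 1 0; 0 0 1]
T2·T1 = [3/2 0 0; -1 1 0; 0 0 1]
T3·…·T1 = [9/5 -3/5 0; 1/10 4/5 0; 0 0 1]
T4·…·T1 = [9/5 -3/5 0; -1/10 -4/5 0; 0 0 1]
T5·…·T1 = [-3/5 63/65 0; 17/10 -16/65 0; 0 0 1]
det M = -3/2; M⁻¹ = [32/195 42/65 0; 17/15 2/5 0; 0 0 1]
M⁻¹ · (-263/65, -202/195)ᵀ = (-4/3, -5)ᵀ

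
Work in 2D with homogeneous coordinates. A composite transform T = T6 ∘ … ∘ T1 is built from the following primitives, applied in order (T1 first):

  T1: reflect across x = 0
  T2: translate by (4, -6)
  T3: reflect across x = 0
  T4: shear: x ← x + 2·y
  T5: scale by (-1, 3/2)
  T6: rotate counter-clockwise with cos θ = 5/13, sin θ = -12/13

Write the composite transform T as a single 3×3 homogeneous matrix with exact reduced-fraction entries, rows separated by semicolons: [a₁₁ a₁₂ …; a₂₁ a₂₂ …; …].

T = [-5/13 8/13 -28/13; 12/13 63/26 -237/13; 0 0 1]

T1 = [-1 0 0; 0 1 0; 0 0 1]
T2·T1 = [-1 0 4; 0 1 -6; 0 0 1]
T3·…·T1 = [1 0 -4; 0 1 -6; 0 0 1]
T4·…·T1 = [1 2 -16; 0 1 -6; 0 0 1]
T5·…·T1 = [-1 -2 16; 0 3/2 -9; 0 0 1]
T6·…·T1 = [-5/13 8/13 -28/13; 12/13 63/26 -237/13; 0 0 1]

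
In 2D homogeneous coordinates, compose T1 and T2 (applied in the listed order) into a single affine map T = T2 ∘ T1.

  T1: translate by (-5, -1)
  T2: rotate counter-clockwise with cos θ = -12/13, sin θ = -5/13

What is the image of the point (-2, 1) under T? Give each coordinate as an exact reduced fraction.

T(p) = (84/13, 35/13)

T1 translate by (-5, -1): (-2, 1) → (-7, 0)
T2 rotate counter-clockwise with cos θ = -12/13, sin θ = -5/13: (-7, 0) → (84/13, 35/13)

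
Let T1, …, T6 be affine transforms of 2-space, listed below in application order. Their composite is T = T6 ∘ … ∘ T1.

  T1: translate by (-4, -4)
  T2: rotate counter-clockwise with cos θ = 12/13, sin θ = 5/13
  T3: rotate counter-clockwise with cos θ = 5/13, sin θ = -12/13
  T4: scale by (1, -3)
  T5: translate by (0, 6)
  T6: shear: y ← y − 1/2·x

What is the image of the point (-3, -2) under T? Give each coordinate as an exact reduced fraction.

T(p) = (-1554/169, 1452/169)

T1 translate by (-4, -4): (-3, -2) → (-7, -6)
T2 rotate counter-clockwise with cos θ = 12/13, sin θ = 5/13: (-7, -6) → (-54/13, -107/13)
T3 rotate counter-clockwise with cos θ = 5/13, sin θ = -12/13: (-54/13, -107/13) → (-1554/169, 113/169)
T4 scale by (1, -3): (-1554/169, 113/169) → (-1554/169, -339/169)
T5 translate by (0, 6): (-1554/169, -339/169) → (-1554/169, 675/169)
T6 shear: y ← y − 1/2·x: (-1554/169, 675/169) → (-1554/169, 1452/169)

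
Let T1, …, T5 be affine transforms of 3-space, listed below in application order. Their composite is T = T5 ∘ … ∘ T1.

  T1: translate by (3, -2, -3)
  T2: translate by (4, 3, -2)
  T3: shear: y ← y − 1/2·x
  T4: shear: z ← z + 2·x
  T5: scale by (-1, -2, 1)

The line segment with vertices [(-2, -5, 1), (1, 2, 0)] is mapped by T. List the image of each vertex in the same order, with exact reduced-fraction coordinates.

image vertices: (-5, 13, 6), (-8, 2, 11)

T1 translate by (3, -2, -3): (-2, -5, 1) → (1, -7, -2); (1, 2, 0) → (4, 0, -3)
T2 translate by (4, 3, -2): (1, -7, -2) → (5, -4, -4); (4, 0, -3) → (8, 3, -5)
T3 shear: y ← y − 1/2·x: (5, -4, -4) → (5, -13/2, -4); (8, 3, -5) → (8, -1, -5)
T4 shear: z ← z + 2·x: (5, -13/2, -4) → (5, -13/2, 6); (8, -1, -5) → (8, -1, 11)
T5 scale by (-1, -2, 1): (5, -13/2, 6) → (-5, 13, 6); (8, -1, 11) → (-8, 2, 11)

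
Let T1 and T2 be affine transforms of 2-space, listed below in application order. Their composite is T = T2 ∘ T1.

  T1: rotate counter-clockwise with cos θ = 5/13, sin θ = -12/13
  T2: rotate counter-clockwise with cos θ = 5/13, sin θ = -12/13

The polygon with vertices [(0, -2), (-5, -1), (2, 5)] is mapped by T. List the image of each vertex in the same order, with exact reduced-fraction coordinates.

image vertices: (-240/169, 238/169), (475/169, 719/169), (362/169, -835/169)

T1 rotate counter-clockwise with cos θ = 5/13, sin θ = -12/13: (0, -2) → (-24/13, -10/13); (-5, -1) → (-37/13, 55/13); (2, 5) → (70/13, 1/13)
T2 rotate counter-clockwise with cos θ = 5/13, sin θ = -12/13: (-24/13, -10/13) → (-240/169, 238/169); (-37/13, 55/13) → (475/169, 719/169); (70/13, 1/13) → (362/169, -835/169)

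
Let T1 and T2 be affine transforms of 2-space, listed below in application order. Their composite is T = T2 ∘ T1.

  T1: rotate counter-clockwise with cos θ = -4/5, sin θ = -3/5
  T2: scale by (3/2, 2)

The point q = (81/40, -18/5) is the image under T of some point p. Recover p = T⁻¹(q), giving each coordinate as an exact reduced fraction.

p = (0, 9/4)

T1 = [-4/5 3/5 0; -3/5 -4/5 0; 0 0 1]
T2·T1 = [-6/5 9/10 0; -6/5 -8/5 0; 0 0 1]
det M = 3; M⁻¹ = [-8/15 -3/10 0; 2/5 -2/5 0; 0 0 1]
M⁻¹ · (81/40, -18/5)ᵀ = (0, 9/4)ᵀ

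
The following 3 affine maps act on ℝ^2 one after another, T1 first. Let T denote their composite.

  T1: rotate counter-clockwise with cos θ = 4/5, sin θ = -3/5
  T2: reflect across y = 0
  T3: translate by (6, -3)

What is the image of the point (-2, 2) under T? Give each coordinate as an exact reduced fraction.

T(p) = (28/5, -29/5)

T1 rotate counter-clockwise with cos θ = 4/5, sin θ = -3/5: (-2, 2) → (-2/5, 14/5)
T2 reflect across y = 0: (-2/5, 14/5) → (-2/5, -14/5)
T3 translate by (6, -3): (-2/5, -14/5) → (28/5, -29/5)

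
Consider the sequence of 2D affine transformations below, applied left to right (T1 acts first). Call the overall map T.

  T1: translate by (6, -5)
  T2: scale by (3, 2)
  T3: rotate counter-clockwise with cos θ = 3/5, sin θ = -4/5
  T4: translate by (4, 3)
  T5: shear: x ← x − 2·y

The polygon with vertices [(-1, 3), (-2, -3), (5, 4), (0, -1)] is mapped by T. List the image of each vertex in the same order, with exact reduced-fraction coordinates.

image vertices: (163/5, -57/5), (154/5, -81/5), (357/5, -123/5), (212/5, -93/5)

T1 translate by (6, -5): (-1, 3) → (5, -2); (-2, -3) → (4, -8); (5, 4) → (11, -1); (0, -1) → (6, -6)
T2 scale by (3, 2): (5, -2) → (15, -4); (4, -8) → (12, -16); (11, -1) → (33, -2); (6, -6) → (18, -12)
T3 rotate counter-clockwise with cos θ = 3/5, sin θ = -4/5: (15, -4) → (29/5, -72/5); (12, -16) → (-28/5, -96/5); (33, -2) → (91/5, -138/5); (18, -12) → (6/5, -108/5)
T4 translate by (4, 3): (29/5, -72/5) → (49/5, -57/5); (-28/5, -96/5) → (-8/5, -81/5); (91/5, -138/5) → (111/5, -123/5); (6/5, -108/5) → (26/5, -93/5)
T5 shear: x ← x − 2·y: (49/5, -57/5) → (163/5, -57/5); (-8/5, -81/5) → (154/5, -81/5); (111/5, -123/5) → (357/5, -123/5); (26/5, -93/5) → (212/5, -93/5)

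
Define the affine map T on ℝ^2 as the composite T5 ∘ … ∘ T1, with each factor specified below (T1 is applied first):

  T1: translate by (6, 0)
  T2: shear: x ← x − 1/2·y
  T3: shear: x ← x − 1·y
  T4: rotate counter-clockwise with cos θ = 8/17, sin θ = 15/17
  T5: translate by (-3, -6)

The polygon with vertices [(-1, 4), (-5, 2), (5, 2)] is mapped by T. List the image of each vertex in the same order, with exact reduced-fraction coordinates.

image vertices: (-7, -5), (-97/17, -116/17), (-1, 2)

T1 translate by (6, 0): (-1, 4) → (5, 4); (-5, 2) → (1, 2); (5, 2) → (11, 2)
T2 shear: x ← x − 1/2·y: (5, 4) → (3, 4); (1, 2) → (0, 2); (11, 2) → (10, 2)
T3 shear: x ← x − 1·y: (3, 4) → (-1, 4); (0, 2) → (-2, 2); (10, 2) → (8, 2)
T4 rotate counter-clockwise with cos θ = 8/17, sin θ = 15/17: (-1, 4) → (-4, 1); (-2, 2) → (-46/17, -14/17); (8, 2) → (2, 8)
T5 translate by (-3, -6): (-4, 1) → (-7, -5); (-46/17, -14/17) → (-97/17, -116/17); (2, 8) → (-1, 2)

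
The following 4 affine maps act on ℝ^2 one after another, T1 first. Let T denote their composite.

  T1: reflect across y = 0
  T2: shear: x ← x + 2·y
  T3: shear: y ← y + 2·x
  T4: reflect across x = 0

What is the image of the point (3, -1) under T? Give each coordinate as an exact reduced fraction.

T(p) = (-5, 11)

T1 reflect across y = 0: (3, -1) → (3, 1)
T2 shear: x ← x + 2·y: (3, 1) → (5, 1)
T3 shear: y ← y + 2·x: (5, 1) → (5, 11)
T4 reflect across x = 0: (5, 11) → (-5, 11)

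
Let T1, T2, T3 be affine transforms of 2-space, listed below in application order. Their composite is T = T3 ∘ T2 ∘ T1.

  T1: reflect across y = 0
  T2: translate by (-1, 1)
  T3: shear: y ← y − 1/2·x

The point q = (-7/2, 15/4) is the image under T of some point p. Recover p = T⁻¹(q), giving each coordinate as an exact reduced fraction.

p = (-5/2, -1)

T1 = [1 0 0; 0 -1 0; 0 0 1]
T2·T1 = [1 0 -1; 0 -1 1; 0 0 1]
T3·…·T1 = [1 0 -1; -1/2 -1 3/2; 0 0 1]
det M = -1; M⁻¹ = [1 0 1; -1/2 -1 1; 0 0 1]
M⁻¹ · (-7/2, 15/4)ᵀ = (-5/2, -1)ᵀ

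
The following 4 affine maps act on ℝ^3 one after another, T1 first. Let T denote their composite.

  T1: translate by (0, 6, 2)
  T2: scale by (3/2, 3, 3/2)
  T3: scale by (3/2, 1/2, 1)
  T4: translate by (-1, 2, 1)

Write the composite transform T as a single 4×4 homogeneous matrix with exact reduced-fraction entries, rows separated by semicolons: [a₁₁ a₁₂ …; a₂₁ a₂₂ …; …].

T = [9/4 0 0 -1; 0 3/2 0 11; 0 0 3/2 4; 0 0 0 1]

T1 = [1 0 0 0; 0 1 0 6; 0 0 1 2; 0 0 0 1]
T2·T1 = [3/2 0 0 0; 0 3 0 18; 0 0 3/2 3; 0 0 0 1]
T3·…·T1 = [9/4 0 0 0; 0 3/2 0 9; 0 0 3/2 3; 0 0 0 1]
T4·…·T1 = [9/4 0 0 -1; 0 3/2 0 11; 0 0 3/2 4; 0 0 0 1]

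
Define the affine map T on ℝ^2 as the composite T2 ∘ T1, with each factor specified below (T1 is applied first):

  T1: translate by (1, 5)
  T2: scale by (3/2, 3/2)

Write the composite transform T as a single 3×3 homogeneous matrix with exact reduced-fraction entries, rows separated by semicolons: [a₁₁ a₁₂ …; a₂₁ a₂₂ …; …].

T = [3/2 0 3/2; 0 3/2 15/2; 0 0 1]

T1 = [1 0 1; 0 1 5; 0 0 1]
T2·T1 = [3/2 0 3/2; 0 3/2 15/2; 0 0 1]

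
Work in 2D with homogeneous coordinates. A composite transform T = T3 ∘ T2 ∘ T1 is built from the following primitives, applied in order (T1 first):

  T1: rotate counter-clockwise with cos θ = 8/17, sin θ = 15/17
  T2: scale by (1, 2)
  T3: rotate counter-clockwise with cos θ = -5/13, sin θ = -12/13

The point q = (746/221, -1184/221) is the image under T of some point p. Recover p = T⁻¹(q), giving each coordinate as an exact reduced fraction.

p = (4, -2)

T1 = [8/17 -15/17 0; 15/17 8/17 0; 0 0 1]
T2·T1 = [8/17 -15/17 0; 30/17 16/17 0; 0 0 1]
T3·…·T1 = [320/221 267/221 0; -246/221 100/221 0; 0 0 1]
det M = 2; M⁻¹ = [50/221 -267/442 0; 123/221 160/221 0; 0 0 1]
M⁻¹ · (746/221, -1184/221)ᵀ = (4, -2)ᵀ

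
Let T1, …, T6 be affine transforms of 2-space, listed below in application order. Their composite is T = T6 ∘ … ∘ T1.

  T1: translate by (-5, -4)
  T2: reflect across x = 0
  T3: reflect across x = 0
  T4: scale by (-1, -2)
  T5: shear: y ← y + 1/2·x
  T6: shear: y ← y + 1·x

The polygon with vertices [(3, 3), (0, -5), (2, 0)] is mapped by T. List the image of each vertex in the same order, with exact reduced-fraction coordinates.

T1 translate by (-5, -4): (3, 3) → (-2, -1); (0, -5) → (-5, -9); (2, 0) → (-3, -4)
T2 reflect across x = 0: (-2, -1) → (2, -1); (-5, -9) → (5, -9); (-3, -4) → (3, -4)
T3 reflect across x = 0: (2, -1) → (-2, -1); (5, -9) → (-5, -9); (3, -4) → (-3, -4)
T4 scale by (-1, -2): (-2, -1) → (2, 2); (-5, -9) → (5, 18); (-3, -4) → (3, 8)
T5 shear: y ← y + 1/2·x: (2, 2) → (2, 3); (5, 18) → (5, 41/2); (3, 8) → (3, 19/2)
T6 shear: y ← y + 1·x: (2, 3) → (2, 5); (5, 41/2) → (5, 51/2); (3, 19/2) → (3, 25/2)

image vertices: (2, 5), (5, 51/2), (3, 25/2)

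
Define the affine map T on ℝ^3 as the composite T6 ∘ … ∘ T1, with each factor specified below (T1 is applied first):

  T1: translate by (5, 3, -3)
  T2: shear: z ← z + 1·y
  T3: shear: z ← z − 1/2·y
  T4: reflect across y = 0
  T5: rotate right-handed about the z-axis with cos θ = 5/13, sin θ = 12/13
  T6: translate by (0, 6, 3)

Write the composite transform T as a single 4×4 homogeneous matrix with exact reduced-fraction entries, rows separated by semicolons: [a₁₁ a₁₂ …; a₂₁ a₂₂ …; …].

T1 = [1 0 0 5; 0 1 0 3; 0 0 1 -3; 0 0 0 1]
T2·T1 = [1 0 0 5; 0 1 0 3; 0 1 1 0; 0 0 0 1]
T3·…·T1 = [1 0 0 5; 0 1 0 3; 0 1/2 1 -3/2; 0 0 0 1]
T4·…·T1 = [1 0 0 5; 0 -1 0 -3; 0 1/2 1 -3/2; 0 0 0 1]
T5·…·T1 = [5/13 12/13 0 61/13; 12/13 -5/13 0 45/13; 0 1/2 1 -3/2; 0 0 0 1]
T6·…·T1 = [5/13 12/13 0 61/13; 12/13 -5/13 0 123/13; 0 1/2 1 3/2; 0 0 0 1]

T = [5/13 12/13 0 61/13; 12/13 -5/13 0 123/13; 0 1/2 1 3/2; 0 0 0 1]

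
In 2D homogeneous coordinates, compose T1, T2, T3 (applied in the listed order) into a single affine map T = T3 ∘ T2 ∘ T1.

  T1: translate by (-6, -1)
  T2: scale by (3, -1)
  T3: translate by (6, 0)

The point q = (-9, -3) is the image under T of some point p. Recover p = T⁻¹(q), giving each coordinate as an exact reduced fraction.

T1 = [1 0 -6; 0 1 -1; 0 0 1]
T2·T1 = [3 0 -18; 0 -1 1; 0 0 1]
T3·…·T1 = [3 0 -12; 0 -1 1; 0 0 1]
det M = -3; M⁻¹ = [1/3 0 4; 0 -1 1; 0 0 1]
M⁻¹ · (-9, -3)ᵀ = (1, 4)ᵀ

p = (1, 4)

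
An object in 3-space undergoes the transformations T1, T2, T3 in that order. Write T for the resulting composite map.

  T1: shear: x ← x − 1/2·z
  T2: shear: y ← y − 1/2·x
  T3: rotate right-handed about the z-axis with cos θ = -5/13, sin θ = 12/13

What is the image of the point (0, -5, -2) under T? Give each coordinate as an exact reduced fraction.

T1 shear: x ← x − 1/2·z: (0, -5, -2) → (1, -5, -2)
T2 shear: y ← y − 1/2·x: (1, -5, -2) → (1, -11/2, -2)
T3 rotate right-handed about the z-axis with cos θ = -5/13, sin θ = 12/13: (1, -11/2, -2) → (61/13, 79/26, -2)

T(p) = (61/13, 79/26, -2)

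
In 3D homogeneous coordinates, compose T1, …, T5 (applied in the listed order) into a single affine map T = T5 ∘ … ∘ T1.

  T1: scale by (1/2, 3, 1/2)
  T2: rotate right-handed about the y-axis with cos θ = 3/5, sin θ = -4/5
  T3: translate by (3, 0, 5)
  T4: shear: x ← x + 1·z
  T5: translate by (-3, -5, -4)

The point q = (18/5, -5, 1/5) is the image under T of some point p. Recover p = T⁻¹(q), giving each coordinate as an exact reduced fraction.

p = (-2, 0, 0)

T1 = [1/2 0 0 0; 0 3 0 0; 0 0 1/2 0; 0 0 0 1]
T2·T1 = [3/10 0 -2/5 0; 0 3 0 0; 2/5 0 3/10 0; 0 0 0 1]
T3·…·T1 = [3/10 0 -2/5 3; 0 3 0 0; 2/5 0 3/10 5; 0 0 0 1]
T4·…·T1 = [7/10 0 -1/10 8; 0 3 0 0; 2/5 0 3/10 5; 0 0 0 1]
T5·…·T1 = [7/10 0 -1/10 5; 0 3 0 -5; 2/5 0 3/10 1; 0 0 0 1]
det M = 3/4; M⁻¹ = [6/5 0 2/5 -32/5; 0 1/3 0 5/3; -8/5 0 14/5 26/5; 0 0 0 1]
M⁻¹ · (18/5, -5, 1/5)ᵀ = (-2, 0, 0)ᵀ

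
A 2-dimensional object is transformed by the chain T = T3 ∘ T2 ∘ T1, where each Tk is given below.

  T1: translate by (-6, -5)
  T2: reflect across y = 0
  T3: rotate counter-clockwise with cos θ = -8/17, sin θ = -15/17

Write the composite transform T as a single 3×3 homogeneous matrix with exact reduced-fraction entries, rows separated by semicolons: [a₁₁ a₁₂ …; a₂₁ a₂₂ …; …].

T1 = [1 0 -6; 0 1 -5; 0 0 1]
T2·T1 = [1 0 -6; 0 -1 5; 0 0 1]
T3·…·T1 = [-8/17 -15/17 123/17; -15/17 8/17 50/17; 0 0 1]

T = [-8/17 -15/17 123/17; -15/17 8/17 50/17; 0 0 1]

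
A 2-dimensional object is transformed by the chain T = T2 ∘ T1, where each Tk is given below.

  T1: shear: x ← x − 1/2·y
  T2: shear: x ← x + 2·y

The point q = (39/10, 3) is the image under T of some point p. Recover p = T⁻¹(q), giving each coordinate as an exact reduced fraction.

T1 = [1 -1/2 0; 0 1 0; 0 0 1]
T2·T1 = [1 3/2 0; 0 1 0; 0 0 1]
det M = 1; M⁻¹ = [1 -3/2 0; 0 1 0; 0 0 1]
M⁻¹ · (39/10, 3)ᵀ = (-3/5, 3)ᵀ

p = (-3/5, 3)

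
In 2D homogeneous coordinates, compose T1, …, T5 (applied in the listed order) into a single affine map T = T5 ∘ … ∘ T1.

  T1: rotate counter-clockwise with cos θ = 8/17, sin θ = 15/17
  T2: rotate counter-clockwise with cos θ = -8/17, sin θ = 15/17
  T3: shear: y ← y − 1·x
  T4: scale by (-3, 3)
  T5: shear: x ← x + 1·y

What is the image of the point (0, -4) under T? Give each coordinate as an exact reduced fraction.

T1 rotate counter-clockwise with cos θ = 8/17, sin θ = 15/17: (0, -4) → (60/17, -32/17)
T2 rotate counter-clockwise with cos θ = -8/17, sin θ = 15/17: (60/17, -32/17) → (0, 4)
T3 shear: y ← y − 1·x: (0, 4) → (0, 4)
T4 scale by (-3, 3): (0, 4) → (0, 12)
T5 shear: x ← x + 1·y: (0, 12) → (12, 12)

T(p) = (12, 12)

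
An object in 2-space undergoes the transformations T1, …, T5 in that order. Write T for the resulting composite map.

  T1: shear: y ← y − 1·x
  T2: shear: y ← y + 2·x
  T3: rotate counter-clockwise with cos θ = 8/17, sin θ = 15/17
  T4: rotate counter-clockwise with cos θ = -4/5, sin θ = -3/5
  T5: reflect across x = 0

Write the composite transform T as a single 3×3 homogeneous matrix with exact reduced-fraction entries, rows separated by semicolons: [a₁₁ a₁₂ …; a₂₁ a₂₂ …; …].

T1 = [1 0 0; -1 1 0; 0 0 1]
T2·T1 = [1 0 0; 1 1 0; 0 0 1]
T3·…·T1 = [-7/17 -15/17 0; 23/17 8/17 0; 0 0 1]
T4·…·T1 = [97/85 84/85 0; -71/85 13/85 0; 0 0 1]
T5·…·T1 = [-97/85 -84/85 0; -71/85 13/85 0; 0 0 1]

T = [-97/85 -84/85 0; -71/85 13/85 0; 0 0 1]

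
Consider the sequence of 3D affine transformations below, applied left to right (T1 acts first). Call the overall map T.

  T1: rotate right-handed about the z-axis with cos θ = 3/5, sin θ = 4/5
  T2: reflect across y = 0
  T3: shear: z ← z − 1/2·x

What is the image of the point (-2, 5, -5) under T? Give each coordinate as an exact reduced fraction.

T1 rotate right-handed about the z-axis with cos θ = 3/5, sin θ = 4/5: (-2, 5, -5) → (-26/5, 7/5, -5)
T2 reflect across y = 0: (-26/5, 7/5, -5) → (-26/5, -7/5, -5)
T3 shear: z ← z − 1/2·x: (-26/5, -7/5, -5) → (-26/5, -7/5, -12/5)

T(p) = (-26/5, -7/5, -12/5)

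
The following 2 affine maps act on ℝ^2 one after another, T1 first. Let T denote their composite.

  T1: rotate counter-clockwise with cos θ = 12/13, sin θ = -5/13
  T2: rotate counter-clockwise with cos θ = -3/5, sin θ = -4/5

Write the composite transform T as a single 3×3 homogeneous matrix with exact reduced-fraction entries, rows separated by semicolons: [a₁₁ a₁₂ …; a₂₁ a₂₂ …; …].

T1 = [12/13 5/13 0; -5/13 12/13 0; 0 0 1]
T2·T1 = [-56/65 33/65 0; -33/65 -56/65 0; 0 0 1]

T = [-56/65 33/65 0; -33/65 -56/65 0; 0 0 1]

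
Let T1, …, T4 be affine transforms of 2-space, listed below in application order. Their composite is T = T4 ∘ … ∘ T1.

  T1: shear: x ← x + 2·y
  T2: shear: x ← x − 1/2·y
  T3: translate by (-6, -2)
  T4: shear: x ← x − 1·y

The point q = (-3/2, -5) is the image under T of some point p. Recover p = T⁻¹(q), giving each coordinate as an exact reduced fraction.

p = (4, -3)

T1 = [1 2 0; 0 1 0; 0 0 1]
T2·T1 = [1 3/2 0; 0 1 0; 0 0 1]
T3·…·T1 = [1 3/2 -6; 0 1 -2; 0 0 1]
T4·…·T1 = [1 1/2 -4; 0 1 -2; 0 0 1]
det M = 1; M⁻¹ = [1 -1/2 3; 0 1 2; 0 0 1]
M⁻¹ · (-3/2, -5)ᵀ = (4, -3)ᵀ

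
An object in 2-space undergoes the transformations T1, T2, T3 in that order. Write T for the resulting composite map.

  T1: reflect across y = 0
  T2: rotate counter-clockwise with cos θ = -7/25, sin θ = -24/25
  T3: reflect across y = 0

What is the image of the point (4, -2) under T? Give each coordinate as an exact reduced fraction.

T1 reflect across y = 0: (4, -2) → (4, 2)
T2 rotate counter-clockwise with cos θ = -7/25, sin θ = -24/25: (4, 2) → (4/5, -22/5)
T3 reflect across y = 0: (4/5, -22/5) → (4/5, 22/5)

T(p) = (4/5, 22/5)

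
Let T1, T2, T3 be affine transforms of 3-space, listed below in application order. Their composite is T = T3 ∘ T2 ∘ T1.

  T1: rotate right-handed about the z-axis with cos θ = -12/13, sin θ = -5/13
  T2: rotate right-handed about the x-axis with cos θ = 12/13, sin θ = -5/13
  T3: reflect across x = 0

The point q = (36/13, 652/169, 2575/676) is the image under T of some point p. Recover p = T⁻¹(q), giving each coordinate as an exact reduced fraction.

p = (7/4, -3, 5)

T1 = [-12/13 5/13 0 0; -5/13 -12/13 0 0; 0 0 1 0; 0 0 0 1]
T2·T1 = [-12/13 5/13 0 0; -60/169 -144/169 5/13 0; 25/169 60/169 12/13 0; 0 0 0 1]
T3·…·T1 = [12/13 -5/13 0 0; -60/169 -144/169 5/13 0; 25/169 60/169 12/13 0; 0 0 0 1]
det M = -1; M⁻¹ = [12/13 -60/169 25/169 0; -5/13 -144/169 60/169 0; 0 5/13 12/13 0; 0 0 0 1]
M⁻¹ · (36/13, 652/169, 2575/676)ᵀ = (7/4, -3, 5)ᵀ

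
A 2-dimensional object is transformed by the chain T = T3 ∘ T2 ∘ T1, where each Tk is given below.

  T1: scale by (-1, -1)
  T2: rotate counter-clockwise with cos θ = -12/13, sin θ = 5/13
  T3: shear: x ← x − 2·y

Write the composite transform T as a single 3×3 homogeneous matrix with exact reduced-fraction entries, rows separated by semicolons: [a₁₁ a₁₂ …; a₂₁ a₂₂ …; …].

T = [22/13 -19/13 0; -5/13 12/13 0; 0 0 1]

T1 = [-1 0 0; 0 -1 0; 0 0 1]
T2·T1 = [12/13 5/13 0; -5/13 12/13 0; 0 0 1]
T3·…·T1 = [22/13 -19/13 0; -5/13 12/13 0; 0 0 1]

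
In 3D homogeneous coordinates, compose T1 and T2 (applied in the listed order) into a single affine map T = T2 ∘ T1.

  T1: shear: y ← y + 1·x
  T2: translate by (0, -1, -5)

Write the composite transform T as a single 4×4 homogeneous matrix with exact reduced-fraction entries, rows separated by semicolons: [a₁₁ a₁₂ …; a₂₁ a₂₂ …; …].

T = [1 0 0 0; 1 1 0 -1; 0 0 1 -5; 0 0 0 1]

T1 = [1 0 0 0; 1 1 0 0; 0 0 1 0; 0 0 0 1]
T2·T1 = [1 0 0 0; 1 1 0 -1; 0 0 1 -5; 0 0 0 1]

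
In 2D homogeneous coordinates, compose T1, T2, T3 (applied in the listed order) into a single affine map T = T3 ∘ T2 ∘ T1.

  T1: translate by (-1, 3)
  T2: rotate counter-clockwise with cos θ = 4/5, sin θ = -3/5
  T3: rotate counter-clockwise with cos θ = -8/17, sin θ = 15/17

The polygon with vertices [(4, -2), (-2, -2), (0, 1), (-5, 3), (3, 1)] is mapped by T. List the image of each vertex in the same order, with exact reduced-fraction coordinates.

T1 translate by (-1, 3): (4, -2) → (3, 1); (-2, -2) → (-3, 1); (0, 1) → (-1, 4); (-5, 3) → (-6, 6); (3, 1) → (2, 4)
T2 rotate counter-clockwise with cos θ = 4/5, sin θ = -3/5: (3, 1) → (3, -1); (-3, 1) → (-9/5, 13/5); (-1, 4) → (8/5, 19/5); (-6, 6) → (-6/5, 42/5); (2, 4) → (4, 2)
T3 rotate counter-clockwise with cos θ = -8/17, sin θ = 15/17: (3, -1) → (-9/17, 53/17); (-9/5, 13/5) → (-123/85, -239/85); (8/5, 19/5) → (-349/85, -32/85); (-6/5, 42/5) → (-582/85, -426/85); (4, 2) → (-62/17, 44/17)

image vertices: (-9/17, 53/17), (-123/85, -239/85), (-349/85, -32/85), (-582/85, -426/85), (-62/17, 44/17)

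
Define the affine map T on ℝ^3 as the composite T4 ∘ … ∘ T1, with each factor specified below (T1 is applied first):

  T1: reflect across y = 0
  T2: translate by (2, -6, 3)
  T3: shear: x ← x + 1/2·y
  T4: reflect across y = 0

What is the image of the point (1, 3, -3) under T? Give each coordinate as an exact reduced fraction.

T1 reflect across y = 0: (1, 3, -3) → (1, -3, -3)
T2 translate by (2, -6, 3): (1, -3, -3) → (3, -9, 0)
T3 shear: x ← x + 1/2·y: (3, -9, 0) → (-3/2, -9, 0)
T4 reflect across y = 0: (-3/2, -9, 0) → (-3/2, 9, 0)

T(p) = (-3/2, 9, 0)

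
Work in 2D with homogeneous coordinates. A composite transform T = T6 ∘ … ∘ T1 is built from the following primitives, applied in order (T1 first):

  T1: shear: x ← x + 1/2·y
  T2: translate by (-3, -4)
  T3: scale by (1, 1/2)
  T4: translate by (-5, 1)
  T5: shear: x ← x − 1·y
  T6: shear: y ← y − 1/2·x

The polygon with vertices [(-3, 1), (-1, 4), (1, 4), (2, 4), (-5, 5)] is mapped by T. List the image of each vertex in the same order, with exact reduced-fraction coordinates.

T1 shear: x ← x + 1/2·y: (-3, 1) → (-5/2, 1); (-1, 4) → (1, 4); (1, 4) → (3, 4); (2, 4) → (4, 4); (-5, 5) → (-5/2, 5)
T2 translate by (-3, -4): (-5/2, 1) → (-11/2, -3); (1, 4) → (-2, 0); (3, 4) → (0, 0); (4, 4) → (1, 0); (-5/2, 5) → (-11/2, 1)
T3 scale by (1, 1/2): (-11/2, -3) → (-11/2, -3/2); (-2, 0) → (-2, 0); (0, 0) → (0, 0); (1, 0) → (1, 0); (-11/2, 1) → (-11/2, 1/2)
T4 translate by (-5, 1): (-11/2, -3/2) → (-21/2, -1/2); (-2, 0) → (-7, 1); (0, 0) → (-5, 1); (1, 0) → (-4, 1); (-11/2, 1/2) → (-21/2, 3/2)
T5 shear: x ← x − 1·y: (-21/2, -1/2) → (-10, -1/2); (-7, 1) → (-8, 1); (-5, 1) → (-6, 1); (-4, 1) → (-5, 1); (-21/2, 3/2) → (-12, 3/2)
T6 shear: y ← y − 1/2·x: (-10, -1/2) → (-10, 9/2); (-8, 1) → (-8, 5); (-6, 1) → (-6, 4); (-5, 1) → (-5, 7/2); (-12, 3/2) → (-12, 15/2)

image vertices: (-10, 9/2), (-8, 5), (-6, 4), (-5, 7/2), (-12, 15/2)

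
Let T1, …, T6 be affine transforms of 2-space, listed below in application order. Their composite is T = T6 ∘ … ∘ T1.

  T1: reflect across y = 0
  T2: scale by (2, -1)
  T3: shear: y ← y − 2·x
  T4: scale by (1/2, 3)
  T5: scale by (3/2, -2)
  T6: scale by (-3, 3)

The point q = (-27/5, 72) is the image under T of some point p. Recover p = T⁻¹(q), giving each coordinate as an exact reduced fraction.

p = (6/5, 4/5)

T1 = [1 0 0; 0 -1 0; 0 0 1]
T2·T1 = [2 0 0; 0 1 0; 0 0 1]
T3·…·T1 = [2 0 0; -4 1 0; 0 0 1]
T4·…·T1 = [1 0 0; -12 3 0; 0 0 1]
T5·…·T1 = [3/2 0 0; 24 -6 0; 0 0 1]
T6·…·T1 = [-9/2 0 0; 72 -18 0; 0 0 1]
det M = 81; M⁻¹ = [-2/9 0 0; -8/9 -1/18 0; 0 0 1]
M⁻¹ · (-27/5, 72)ᵀ = (6/5, 4/5)ᵀ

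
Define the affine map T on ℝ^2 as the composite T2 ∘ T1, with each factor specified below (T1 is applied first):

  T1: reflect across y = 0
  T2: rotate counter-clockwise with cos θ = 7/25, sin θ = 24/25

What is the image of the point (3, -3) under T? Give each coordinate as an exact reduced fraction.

T1 reflect across y = 0: (3, -3) → (3, 3)
T2 rotate counter-clockwise with cos θ = 7/25, sin θ = 24/25: (3, 3) → (-51/25, 93/25)

T(p) = (-51/25, 93/25)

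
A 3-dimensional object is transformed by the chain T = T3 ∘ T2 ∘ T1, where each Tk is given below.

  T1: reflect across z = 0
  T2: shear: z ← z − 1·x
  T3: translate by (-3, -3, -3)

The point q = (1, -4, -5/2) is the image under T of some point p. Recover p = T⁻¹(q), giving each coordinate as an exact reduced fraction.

T1 = [1 0 0 0; 0 1 0 0; 0 0 -1 0; 0 0 0 1]
T2·T1 = [1 0 0 0; 0 1 0 0; -1 0 -1 0; 0 0 0 1]
T3·…·T1 = [1 0 0 -3; 0 1 0 -3; -1 0 -1 -3; 0 0 0 1]
det M = -1; M⁻¹ = [1 0 0 3; 0 1 0 3; -1 0 -1 -6; 0 0 0 1]
M⁻¹ · (1, -4, -5/2)ᵀ = (4, -1, -9/2)ᵀ

p = (4, -1, -9/2)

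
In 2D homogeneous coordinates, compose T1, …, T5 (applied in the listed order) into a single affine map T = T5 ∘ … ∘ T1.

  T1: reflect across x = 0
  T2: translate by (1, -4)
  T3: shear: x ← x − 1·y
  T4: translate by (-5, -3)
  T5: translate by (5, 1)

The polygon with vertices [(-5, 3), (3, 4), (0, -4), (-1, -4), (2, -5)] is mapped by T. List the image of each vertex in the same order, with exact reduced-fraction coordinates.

T1 reflect across x = 0: (-5, 3) → (5, 3); (3, 4) → (-3, 4); (0, -4) → (0, -4); (-1, -4) → (1, -4); (2, -5) → (-2, -5)
T2 translate by (1, -4): (5, 3) → (6, -1); (-3, 4) → (-2, 0); (0, -4) → (1, -8); (1, -4) → (2, -8); (-2, -5) → (-1, -9)
T3 shear: x ← x − 1·y: (6, -1) → (7, -1); (-2, 0) → (-2, 0); (1, -8) → (9, -8); (2, -8) → (10, -8); (-1, -9) → (8, -9)
T4 translate by (-5, -3): (7, -1) → (2, -4); (-2, 0) → (-7, -3); (9, -8) → (4, -11); (10, -8) → (5, -11); (8, -9) → (3, -12)
T5 translate by (5, 1): (2, -4) → (7, -3); (-7, -3) → (-2, -2); (4, -11) → (9, -10); (5, -11) → (10, -10); (3, -12) → (8, -11)

image vertices: (7, -3), (-2, -2), (9, -10), (10, -10), (8, -11)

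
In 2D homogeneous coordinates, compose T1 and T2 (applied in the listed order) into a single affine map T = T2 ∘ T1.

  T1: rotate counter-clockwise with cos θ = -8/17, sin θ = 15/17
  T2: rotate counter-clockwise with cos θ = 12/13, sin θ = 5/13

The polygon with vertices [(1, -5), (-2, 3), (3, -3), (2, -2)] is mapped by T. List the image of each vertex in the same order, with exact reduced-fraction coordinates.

T1 rotate counter-clockwise with cos θ = -8/17, sin θ = 15/17: (1, -5) → (67/17, 55/17); (-2, 3) → (-29/17, -54/17); (3, -3) → (21/17, 69/17); (2, -2) → (14/17, 46/17)
T2 rotate counter-clockwise with cos θ = 12/13, sin θ = 5/13: (67/17, 55/17) → (529/221, 995/221); (-29/17, -54/17) → (-6/17, -61/17); (21/17, 69/17) → (-93/221, 933/221); (14/17, 46/17) → (-62/221, 622/221)

image vertices: (529/221, 995/221), (-6/17, -61/17), (-93/221, 933/221), (-62/221, 622/221)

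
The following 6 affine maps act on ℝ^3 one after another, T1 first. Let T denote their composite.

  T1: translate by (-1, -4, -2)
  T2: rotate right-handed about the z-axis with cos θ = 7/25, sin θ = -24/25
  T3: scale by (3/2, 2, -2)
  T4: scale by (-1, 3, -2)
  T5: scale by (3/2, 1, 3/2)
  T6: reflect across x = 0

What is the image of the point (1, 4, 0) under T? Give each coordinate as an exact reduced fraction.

T(p) = (0, 0, -12)

T1 translate by (-1, -4, -2): (1, 4, 0) → (0, 0, -2)
T2 rotate right-handed about the z-axis with cos θ = 7/25, sin θ = -24/25: (0, 0, -2) → (0, 0, -2)
T3 scale by (3/2, 2, -2): (0, 0, -2) → (0, 0, 4)
T4 scale by (-1, 3, -2): (0, 0, 4) → (0, 0, -8)
T5 scale by (3/2, 1, 3/2): (0, 0, -8) → (0, 0, -12)
T6 reflect across x = 0: (0, 0, -12) → (0, 0, -12)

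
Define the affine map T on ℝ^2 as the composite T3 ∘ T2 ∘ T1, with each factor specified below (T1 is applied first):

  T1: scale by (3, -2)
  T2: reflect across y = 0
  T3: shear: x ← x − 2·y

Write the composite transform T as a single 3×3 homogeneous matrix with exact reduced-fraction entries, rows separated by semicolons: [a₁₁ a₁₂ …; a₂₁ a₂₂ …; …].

T = [3 -4 0; 0 2 0; 0 0 1]

T1 = [3 0 0; 0 -2 0; 0 0 1]
T2·T1 = [3 0 0; 0 2 0; 0 0 1]
T3·…·T1 = [3 -4 0; 0 2 0; 0 0 1]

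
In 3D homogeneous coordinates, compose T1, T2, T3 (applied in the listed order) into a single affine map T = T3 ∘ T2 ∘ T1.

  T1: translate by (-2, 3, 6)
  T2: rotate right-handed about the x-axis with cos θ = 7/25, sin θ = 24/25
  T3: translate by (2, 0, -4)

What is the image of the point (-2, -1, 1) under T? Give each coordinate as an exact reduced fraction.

T(p) = (-2, -154/25, -3/25)

T1 translate by (-2, 3, 6): (-2, -1, 1) → (-4, 2, 7)
T2 rotate right-handed about the x-axis with cos θ = 7/25, sin θ = 24/25: (-4, 2, 7) → (-4, -154/25, 97/25)
T3 translate by (2, 0, -4): (-4, -154/25, 97/25) → (-2, -154/25, -3/25)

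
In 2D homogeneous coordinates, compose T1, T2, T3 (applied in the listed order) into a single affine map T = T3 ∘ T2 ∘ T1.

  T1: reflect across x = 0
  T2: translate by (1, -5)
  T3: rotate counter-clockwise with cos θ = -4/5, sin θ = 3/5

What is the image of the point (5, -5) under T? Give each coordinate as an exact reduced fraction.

T1 reflect across x = 0: (5, -5) → (-5, -5)
T2 translate by (1, -5): (-5, -5) → (-4, -10)
T3 rotate counter-clockwise with cos θ = -4/5, sin θ = 3/5: (-4, -10) → (46/5, 28/5)

T(p) = (46/5, 28/5)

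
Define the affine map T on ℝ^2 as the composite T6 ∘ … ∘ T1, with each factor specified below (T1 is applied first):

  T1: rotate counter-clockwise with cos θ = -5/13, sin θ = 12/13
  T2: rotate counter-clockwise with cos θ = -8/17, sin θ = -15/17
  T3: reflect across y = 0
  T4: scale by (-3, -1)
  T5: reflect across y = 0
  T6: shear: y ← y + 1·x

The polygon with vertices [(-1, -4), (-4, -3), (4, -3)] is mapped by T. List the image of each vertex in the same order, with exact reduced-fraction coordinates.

T1 rotate counter-clockwise with cos θ = -5/13, sin θ = 12/13: (-1, -4) → (53/13, 8/13); (-4, -3) → (56/13, -33/13); (4, -3) → (16/13, 63/13)
T2 rotate counter-clockwise with cos θ = -8/17, sin θ = -15/17: (53/13, 8/13) → (-304/221, -859/221); (56/13, -33/13) → (-943/221, -576/221); (16/13, 63/13) → (817/221, -744/221)
T3 reflect across y = 0: (-304/221, -859/221) → (-304/221, 859/221); (-943/221, -576/221) → (-943/221, 576/221); (817/221, -744/221) → (817/221, 744/221)
T4 scale by (-3, -1): (-304/221, 859/221) → (912/221, -859/221); (-943/221, 576/221) → (2829/221, -576/221); (817/221, 744/221) → (-2451/221, -744/221)
T5 reflect across y = 0: (912/221, -859/221) → (912/221, 859/221); (2829/221, -576/221) → (2829/221, 576/221); (-2451/221, -744/221) → (-2451/221, 744/221)
T6 shear: y ← y + 1·x: (912/221, 859/221) → (912/221, 1771/221); (2829/221, 576/221) → (2829/221, 3405/221); (-2451/221, 744/221) → (-2451/221, -1707/221)

image vertices: (912/221, 1771/221), (2829/221, 3405/221), (-2451/221, -1707/221)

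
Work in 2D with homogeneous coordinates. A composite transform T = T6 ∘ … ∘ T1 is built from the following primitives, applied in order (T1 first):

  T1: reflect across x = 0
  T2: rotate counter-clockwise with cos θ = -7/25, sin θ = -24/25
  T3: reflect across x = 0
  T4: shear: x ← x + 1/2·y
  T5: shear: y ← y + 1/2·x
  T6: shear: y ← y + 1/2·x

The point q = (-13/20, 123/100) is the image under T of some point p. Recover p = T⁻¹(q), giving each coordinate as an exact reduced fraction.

p = (9/4, 1)

T1 = [-1 0 0; 0 1 0; 0 0 1]
T2·T1 = [7/25 24/25 0; 24/25 -7/25 0; 0 0 1]
T3·…·T1 = [-7/25 -24/25 0; 24/25 -7/25 0; 0 0 1]
T4·…·T1 = [1/5 -11/10 0; 24/25 -7/25 0; 0 0 1]
T5·…·T1 = [1/5 -11/10 0; 53/50 -83/100 0; 0 0 1]
T6·…·T1 = [1/5 -11/10 0; 29/25 -69/50 0; 0 0 1]
det M = 1; M⁻¹ = [-69/50 11/10 0; -29/25 1/5 0; 0 0 1]
M⁻¹ · (-13/20, 123/100)ᵀ = (9/4, 1)ᵀ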